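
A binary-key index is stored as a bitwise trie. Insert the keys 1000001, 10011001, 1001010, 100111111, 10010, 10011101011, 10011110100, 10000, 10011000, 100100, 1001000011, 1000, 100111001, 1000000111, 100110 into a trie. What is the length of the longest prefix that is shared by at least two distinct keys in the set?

The deepest shared node is where two words last agree before diverging.
e.g. "10011000" and "10011001" share the prefix "1001100" of length 7; no pair shares a longer one.
Longest shared-prefix length: 7

7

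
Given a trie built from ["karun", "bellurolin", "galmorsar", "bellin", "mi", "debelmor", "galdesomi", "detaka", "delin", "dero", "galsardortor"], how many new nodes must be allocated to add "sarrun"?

Nothing in the trie begins with "s"; the whole of "sarrun" is new.
6 − 0 = 6 new nodes.

6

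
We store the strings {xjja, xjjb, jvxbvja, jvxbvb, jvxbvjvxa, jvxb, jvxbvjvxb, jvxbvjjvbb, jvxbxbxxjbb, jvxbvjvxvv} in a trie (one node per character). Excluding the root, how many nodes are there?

30

Count nodes per top-level branch (shared prefixes stored once):
  'j'-branch (jvxb, jvxbvb, jvxbvja, jvxbvjjvbb, jvxbvjvxa, jvxbvjvxb, jvxbvjvxvv, jvxbxbxxjbb): 25 nodes
  'x'-branch (xjja, xjjb): 5 nodes
Sum: 30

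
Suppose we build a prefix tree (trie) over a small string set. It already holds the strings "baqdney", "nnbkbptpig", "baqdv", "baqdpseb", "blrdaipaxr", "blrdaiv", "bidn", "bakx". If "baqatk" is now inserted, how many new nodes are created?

3

"baq" is already a path in the trie; the remaining "atk" must be added.
Each of the 3 remaining characters creates one node.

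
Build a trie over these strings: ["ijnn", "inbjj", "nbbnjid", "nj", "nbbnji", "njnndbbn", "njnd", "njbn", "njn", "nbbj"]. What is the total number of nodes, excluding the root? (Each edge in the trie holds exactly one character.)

Trace insertions, counting only characters that open a new branch:
  "ijnn" → 4 new (i, j, n, n)
  "inbjj" → prefix "i" already present; 4 new (n, b, j, j)
  "nbbnjid" → 7 new (n, b, b, n, j, i, d)
  "nj" → prefix "n" already present; 1 new (j)
  "nbbnji" → prefix "nbbnji" already present; 0 new (none)
  "njnndbbn" → prefix "nj" already present; 6 new (n, n, d, b, b, n)
  "njnd" → prefix "njn" already present; 1 new (d)
  "njbn" → prefix "nj" already present; 2 new (b, n)
  "njn" → prefix "njn" already present; 0 new (none)
  "nbbj" → prefix "nbb" already present; 1 new (j)
Total nodes = 4 + 4 + 7 + 1 + 0 + 6 + 1 + 2 + 0 + 1 = 26

26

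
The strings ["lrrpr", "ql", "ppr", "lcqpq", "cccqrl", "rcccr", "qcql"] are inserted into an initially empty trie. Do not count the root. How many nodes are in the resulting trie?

28

Trace insertions, counting only characters that open a new branch:
  "lrrpr" → 5 new (l, r, r, p, r)
  "ql" → 2 new (q, l)
  "ppr" → 3 new (p, p, r)
  "lcqpq" → prefix "l" already present; 4 new (c, q, p, q)
  "cccqrl" → 6 new (c, c, c, q, r, l)
  "rcccr" → 5 new (r, c, c, c, r)
  "qcql" → prefix "q" already present; 3 new (c, q, l)
Total nodes = 5 + 2 + 3 + 4 + 6 + 5 + 3 = 28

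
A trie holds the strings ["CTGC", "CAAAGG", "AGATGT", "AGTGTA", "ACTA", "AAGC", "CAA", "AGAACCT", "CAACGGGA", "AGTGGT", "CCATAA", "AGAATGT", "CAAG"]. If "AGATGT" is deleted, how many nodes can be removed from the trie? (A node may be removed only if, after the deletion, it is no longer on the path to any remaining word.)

3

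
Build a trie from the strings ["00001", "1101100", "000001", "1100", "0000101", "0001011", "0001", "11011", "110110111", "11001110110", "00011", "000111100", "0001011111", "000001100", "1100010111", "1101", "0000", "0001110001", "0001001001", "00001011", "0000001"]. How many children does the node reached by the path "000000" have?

Follow the path "000000" to its node, then look at its outgoing edges.
Distinct next characters after "000000": 1.
That node has 1 child edge.

1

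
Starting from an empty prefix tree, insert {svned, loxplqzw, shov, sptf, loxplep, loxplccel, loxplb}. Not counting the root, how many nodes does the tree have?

26

Trie structure (* marks end of a word):
(root)
├─ l
│  └─ o
│     └─ x
│        └─ p
│           └─ l
│              ├─ b *
│              ├─ c
│              │  └─ c
│              │     └─ e
│              │        └─ l *
│              ├─ e
│              │  └─ p *
│              └─ q
│                 └─ z
│                    └─ w *
└─ s
   ├─ h
   │  └─ o
   │     └─ v *
   ├─ p
   │  └─ t
   │     └─ f *
   └─ v
      └─ n
         └─ e
            └─ d *
Counting every labelled node above: 26.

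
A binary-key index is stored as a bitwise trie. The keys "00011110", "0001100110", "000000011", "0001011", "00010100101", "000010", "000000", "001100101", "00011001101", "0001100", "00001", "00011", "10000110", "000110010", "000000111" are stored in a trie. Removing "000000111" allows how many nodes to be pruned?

3

Walk "000000111" from the leaf back toward the root, removing each node that no remaining word uses.
The suffix "111" (3 nodes) is used only by "000000111"; the node for "000000" still has the child "0", so pruning stops there.
Nodes removed: 3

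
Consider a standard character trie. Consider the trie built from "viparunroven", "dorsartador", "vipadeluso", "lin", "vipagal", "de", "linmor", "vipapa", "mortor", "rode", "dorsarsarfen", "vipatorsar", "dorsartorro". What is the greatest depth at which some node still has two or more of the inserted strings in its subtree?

7

The deepest shared node is where two words last agree before diverging.
e.g. "dorsartador" and "dorsartorro" share the prefix "dorsart" of length 7; no pair shares a longer one.
Longest shared-prefix length: 7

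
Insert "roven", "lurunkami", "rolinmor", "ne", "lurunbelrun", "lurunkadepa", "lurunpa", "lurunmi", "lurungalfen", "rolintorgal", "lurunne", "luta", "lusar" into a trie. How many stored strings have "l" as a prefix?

Filter for entries beginning with "l":
Matches: "lurunbelrun", "lurungalfen", "lurunkadepa", "lurunkami", "lurunmi", "lurunne", "lurunpa", "lusar", "luta"
Count: 9

9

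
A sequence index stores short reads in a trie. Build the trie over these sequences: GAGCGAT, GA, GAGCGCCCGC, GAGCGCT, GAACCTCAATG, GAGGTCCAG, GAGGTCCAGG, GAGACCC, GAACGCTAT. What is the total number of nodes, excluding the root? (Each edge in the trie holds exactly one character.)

Count nodes per top-level branch (shared prefixes stored once):
  'G'-branch (GA, GAACCTCAATG, GAACGCTAT, GAGACCC, GAGCGAT, GAGCGCCCGC, GAGCGCT, GAGGTCCAG, GAGGTCCAGG): 38 nodes
Sum: 38

38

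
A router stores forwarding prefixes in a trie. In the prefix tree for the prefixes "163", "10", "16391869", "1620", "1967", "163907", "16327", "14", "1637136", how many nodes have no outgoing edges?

A leaf is a node with no children — equivalently, the end of a word that is not a proper prefix of any other stored word.
Those words: "10", "14", "1620", "16327", "1637136", "163907", "16391869", "1967"
Leaf count: 8

8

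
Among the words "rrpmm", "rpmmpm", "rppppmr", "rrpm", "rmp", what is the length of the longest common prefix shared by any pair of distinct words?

The deepest shared node is where two words last agree before diverging.
e.g. "rrpm" and "rrpmm" share the prefix "rrpm" of length 4; no pair shares a longer one.
Longest shared-prefix length: 4

4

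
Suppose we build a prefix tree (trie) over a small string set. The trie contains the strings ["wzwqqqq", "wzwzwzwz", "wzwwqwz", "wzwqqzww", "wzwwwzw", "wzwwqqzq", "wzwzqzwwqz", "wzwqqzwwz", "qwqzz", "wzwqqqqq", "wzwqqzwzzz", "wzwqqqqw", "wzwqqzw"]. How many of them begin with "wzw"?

Filter for entries beginning with "wzw":
Matches: "wzwqqqq", "wzwqqqqq", "wzwqqqqw", "wzwqqzw", "wzwqqzww", "wzwqqzwwz", "wzwqqzwzzz", "wzwwqqzq", "wzwwqwz", "wzwwwzw", "wzwzqzwwqz", "wzwzwzwz"
Count: 12

12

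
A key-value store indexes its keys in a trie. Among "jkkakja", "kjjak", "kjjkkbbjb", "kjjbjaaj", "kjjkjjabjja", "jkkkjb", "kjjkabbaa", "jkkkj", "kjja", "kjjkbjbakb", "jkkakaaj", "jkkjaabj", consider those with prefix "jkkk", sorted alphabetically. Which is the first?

jkkkj

Filter for "jkkk…" and sort: "jkkkj", "jkkkjb"
Position 1: jkkkj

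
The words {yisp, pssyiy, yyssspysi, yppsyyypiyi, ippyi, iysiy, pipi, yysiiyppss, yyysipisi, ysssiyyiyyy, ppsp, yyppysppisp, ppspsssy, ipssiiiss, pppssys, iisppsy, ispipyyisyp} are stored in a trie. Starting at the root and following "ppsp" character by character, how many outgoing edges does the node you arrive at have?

1

Walk "ppsp" from the root, arriving at one node.
Distinct next characters after "ppsp": s.
That node has 1 child edge.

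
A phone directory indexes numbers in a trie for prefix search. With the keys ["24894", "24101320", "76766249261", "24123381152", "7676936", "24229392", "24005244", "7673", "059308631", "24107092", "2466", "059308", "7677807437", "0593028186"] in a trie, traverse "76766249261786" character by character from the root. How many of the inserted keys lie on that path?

Traverse "76766249261786" character by character; count nodes along the way that are marked as word ends.
Prefixes of the query that are stored words: "76766249261"
Count: 1

1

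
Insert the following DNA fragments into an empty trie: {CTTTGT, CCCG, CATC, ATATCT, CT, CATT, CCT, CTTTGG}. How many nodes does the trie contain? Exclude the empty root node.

21

For each word, the new-node count is its length minus the longest prefix already in the trie:
  "CTTTGT" → 6 new (C, T, T, T, G, T)
  "CCCG" → prefix "C" already present; 3 new (C, C, G)
  "CATC" → prefix "C" already present; 3 new (A, T, C)
  "ATATCT" → 6 new (A, T, A, T, C, T)
  "CT" → prefix "CT" already present; 0 new (none)
  "CATT" → prefix "CAT" already present; 1 new (T)
  "CCT" → prefix "CC" already present; 1 new (T)
  "CTTTGG" → prefix "CTTTG" already present; 1 new (G)
Total nodes = 6 + 3 + 3 + 6 + 0 + 1 + 1 + 1 = 21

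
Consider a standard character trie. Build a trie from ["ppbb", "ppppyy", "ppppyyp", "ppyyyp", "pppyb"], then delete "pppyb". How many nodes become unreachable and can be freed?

A node on "pppyb"'s path can go only if nothing else ends at it or branches off below it.
The suffix "yb" (2 nodes) is used only by "pppyb"; the node for "ppp" still has the child "p", so pruning stops there.
Nodes removed: 2

2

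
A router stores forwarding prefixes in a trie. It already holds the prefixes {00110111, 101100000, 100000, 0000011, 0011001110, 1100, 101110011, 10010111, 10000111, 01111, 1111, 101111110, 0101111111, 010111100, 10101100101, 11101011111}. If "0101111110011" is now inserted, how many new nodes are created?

"010111111" is already a path in the trie; the remaining "0011" must be added.
So 13 − 9 = 4 new nodes.

4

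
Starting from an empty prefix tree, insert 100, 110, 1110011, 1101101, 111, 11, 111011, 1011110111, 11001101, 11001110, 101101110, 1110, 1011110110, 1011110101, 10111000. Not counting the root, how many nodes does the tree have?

Trace insertions, counting only characters that open a new branch:
  "100" → 3 new (1, 0, 0)
  "110" → prefix "1" already present; 2 new (1, 0)
  "1110011" → prefix "11" already present; 5 new (1, 0, 0, 1, 1)
  "1101101" → prefix "110" already present; 4 new (1, 1, 0, 1)
  "111" → prefix "111" already present; 0 new (none)
  "11" → prefix "11" already present; 0 new (none)
  "111011" → prefix "1110" already present; 2 new (1, 1)
  "1011110111" → prefix "10" already present; 8 new (1, 1, 1, 1, 0, 1, 1, 1)
  "11001101" → prefix "110" already present; 5 new (0, 1, 1, 0, 1)
  "11001110" → prefix "110011" already present; 2 new (1, 0)
  "101101110" → prefix "1011" already present; 5 new (0, 1, 1, 1, 0)
  "1110" → prefix "1110" already present; 0 new (none)
  "1011110110" → prefix "101111011" already present; 1 new (0)
  "1011110101" → prefix "10111101" already present; 2 new (0, 1)
  "10111000" → prefix "10111" already present; 3 new (0, 0, 0)
Total nodes = 3 + 2 + 5 + 4 + 0 + 0 + 2 + 8 + 5 + 2 + 5 + 0 + 1 + 2 + 3 = 42

42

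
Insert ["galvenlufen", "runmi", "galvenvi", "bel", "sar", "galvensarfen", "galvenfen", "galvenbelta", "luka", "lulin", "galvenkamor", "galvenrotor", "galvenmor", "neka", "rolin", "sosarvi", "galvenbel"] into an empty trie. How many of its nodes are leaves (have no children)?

16

A leaf is a node with no children — equivalently, the end of a word that is not a proper prefix of any other stored word.
Those words: "bel", "galvenbelta", "galvenfen", "galvenkamor", "galvenlufen", "galvenmor", "galvenrotor", "galvensarfen", "galvenvi", "luka", "lulin", "neka", "rolin", "runmi", "sar", "sosarvi"
Leaf count: 16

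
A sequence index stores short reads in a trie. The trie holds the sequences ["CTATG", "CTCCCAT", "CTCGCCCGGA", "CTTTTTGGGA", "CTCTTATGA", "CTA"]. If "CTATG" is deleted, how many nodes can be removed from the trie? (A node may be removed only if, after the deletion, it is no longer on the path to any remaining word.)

Walk "CTATG" from the leaf back toward the root, removing each node that no remaining word uses.
The suffix "TG" (2 nodes) is used only by "CTATG"; "CTA" is itself a stored word, so pruning stops there.
Nodes removed: 2

2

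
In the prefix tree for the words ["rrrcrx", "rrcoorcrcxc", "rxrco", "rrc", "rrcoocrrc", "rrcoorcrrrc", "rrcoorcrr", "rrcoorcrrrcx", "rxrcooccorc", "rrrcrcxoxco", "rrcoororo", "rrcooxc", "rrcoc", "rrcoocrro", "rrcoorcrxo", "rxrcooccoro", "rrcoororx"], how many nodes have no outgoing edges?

13

Leaves are exactly the stored words that no other stored word extends.
Those words: "rrcoc", "rrcoocrrc", "rrcoocrro", "rrcoorcrcxc", "rrcoorcrrrcx", "rrcoorcrxo", "rrcoororo", "rrcoororx", "rrcooxc", "rrrcrcxoxco", "rrrcrx", "rxrcooccorc", "rxrcooccoro"
Leaf count: 13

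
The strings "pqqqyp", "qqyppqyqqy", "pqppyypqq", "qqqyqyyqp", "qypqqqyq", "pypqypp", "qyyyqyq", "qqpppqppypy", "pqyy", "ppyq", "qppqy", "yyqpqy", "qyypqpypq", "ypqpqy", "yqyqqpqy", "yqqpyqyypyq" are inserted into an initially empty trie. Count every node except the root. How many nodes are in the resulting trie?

99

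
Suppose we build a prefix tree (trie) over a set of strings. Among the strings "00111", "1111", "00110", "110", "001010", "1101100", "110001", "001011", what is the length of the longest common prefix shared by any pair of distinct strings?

5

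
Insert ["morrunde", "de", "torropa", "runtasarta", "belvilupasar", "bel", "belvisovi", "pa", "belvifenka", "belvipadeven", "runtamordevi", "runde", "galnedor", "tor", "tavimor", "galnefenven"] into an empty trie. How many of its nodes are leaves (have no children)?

Leaves are exactly the stored words that no other stored word extends.
Those words: "belvifenka", "belvilupasar", "belvipadeven", "belvisovi", "de", "galnedor", "galnefenven", "morrunde", "pa", "runde", "runtamordevi", "runtasarta", "tavimor", "torropa"
Leaf count: 14

14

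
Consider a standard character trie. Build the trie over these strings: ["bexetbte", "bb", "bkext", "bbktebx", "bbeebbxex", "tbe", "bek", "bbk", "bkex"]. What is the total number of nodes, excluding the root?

Count nodes per top-level branch (shared prefixes stored once):
  'b'-branch (bb, bbeebbxex, bbk, bbktebx, bek, bexetbte, bkex, bkext): 26 nodes
  't'-branch (tbe): 3 nodes
Sum: 29

29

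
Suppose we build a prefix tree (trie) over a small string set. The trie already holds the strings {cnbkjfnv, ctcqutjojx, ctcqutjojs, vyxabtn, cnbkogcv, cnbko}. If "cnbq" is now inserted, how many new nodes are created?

1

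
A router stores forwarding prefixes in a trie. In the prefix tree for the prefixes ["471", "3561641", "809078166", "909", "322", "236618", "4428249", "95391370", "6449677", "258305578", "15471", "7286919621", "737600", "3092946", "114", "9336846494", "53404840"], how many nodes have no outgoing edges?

17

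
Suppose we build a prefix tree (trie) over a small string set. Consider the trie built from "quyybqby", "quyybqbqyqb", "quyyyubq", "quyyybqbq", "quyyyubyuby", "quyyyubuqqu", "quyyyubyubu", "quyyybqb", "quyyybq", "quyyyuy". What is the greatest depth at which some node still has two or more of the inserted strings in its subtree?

The deepest shared node is where two words last agree before diverging.
"quyyyubyubu" and "quyyyubyuby" agree on "quyyyubyub" (10 characters) before diverging; nothing deeper is shared.
Longest shared-prefix length: 10

10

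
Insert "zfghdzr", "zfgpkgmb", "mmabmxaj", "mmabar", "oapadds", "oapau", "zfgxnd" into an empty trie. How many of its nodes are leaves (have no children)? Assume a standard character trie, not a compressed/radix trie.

7

A leaf is a node with no children — equivalently, the end of a word that is not a proper prefix of any other stored word.
Those words: "mmabar", "mmabmxaj", "oapadds", "oapau", "zfghdzr", "zfgpkgmb", "zfgxnd"
Leaf count: 7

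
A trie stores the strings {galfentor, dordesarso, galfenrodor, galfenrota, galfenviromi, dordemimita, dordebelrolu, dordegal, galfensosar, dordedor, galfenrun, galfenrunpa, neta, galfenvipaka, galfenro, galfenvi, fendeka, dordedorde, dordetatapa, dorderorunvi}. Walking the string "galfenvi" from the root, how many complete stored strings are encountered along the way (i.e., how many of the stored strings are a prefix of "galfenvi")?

1

Traverse "galfenvi" character by character; count nodes along the way that are marked as word ends.
Prefixes of the query that are stored words: "galfenvi"
Count: 1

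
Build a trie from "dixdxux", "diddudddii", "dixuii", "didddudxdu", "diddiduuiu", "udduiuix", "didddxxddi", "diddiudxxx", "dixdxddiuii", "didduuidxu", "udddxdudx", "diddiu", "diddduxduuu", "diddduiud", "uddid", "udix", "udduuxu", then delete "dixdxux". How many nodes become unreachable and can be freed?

2

A node on "dixdxux"'s path can go only if nothing else ends at it or branches off below it.
The suffix "ux" (2 nodes) is used only by "dixdxux"; the node for "dixdx" still has the child "d", so pruning stops there.
Nodes removed: 2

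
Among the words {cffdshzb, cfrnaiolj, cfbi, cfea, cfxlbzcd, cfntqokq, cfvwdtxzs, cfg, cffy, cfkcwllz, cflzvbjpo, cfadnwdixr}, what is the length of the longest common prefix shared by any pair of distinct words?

3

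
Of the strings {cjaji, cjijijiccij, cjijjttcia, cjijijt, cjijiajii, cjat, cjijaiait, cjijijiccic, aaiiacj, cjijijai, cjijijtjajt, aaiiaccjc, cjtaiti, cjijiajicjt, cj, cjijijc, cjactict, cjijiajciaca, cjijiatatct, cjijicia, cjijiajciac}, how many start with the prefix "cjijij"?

6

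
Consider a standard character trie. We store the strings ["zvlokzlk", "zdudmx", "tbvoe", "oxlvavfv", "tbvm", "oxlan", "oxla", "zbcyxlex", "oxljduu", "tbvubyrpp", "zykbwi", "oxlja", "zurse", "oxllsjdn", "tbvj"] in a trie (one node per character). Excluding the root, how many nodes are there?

Insert word by word; a character creates a node only if that edge doesn't already exist:
  "zvlokzlk" → 8 new (z, v, l, o, k, z, l, k)
  "zdudmx" → prefix "z" already present; 5 new (d, u, d, m, x)
  "tbvoe" → 5 new (t, b, v, o, e)
  "oxlvavfv" → 8 new (o, x, l, v, a, v, f, v)
  "tbvm" → prefix "tbv" already present; 1 new (m)
  "oxlan" → prefix "oxl" already present; 2 new (a, n)
  "oxla" → prefix "oxla" already present; 0 new (none)
  "zbcyxlex" → prefix "z" already present; 7 new (b, c, y, x, l, e, x)
  "oxljduu" → prefix "oxl" already present; 4 new (j, d, u, u)
  "tbvubyrpp" → prefix "tbv" already present; 6 new (u, b, y, r, p, p)
  "zykbwi" → prefix "z" already present; 5 new (y, k, b, w, i)
  "oxlja" → prefix "oxlj" already present; 1 new (a)
  "zurse" → prefix "z" already present; 4 new (u, r, s, e)
  "oxllsjdn" → prefix "oxl" already present; 5 new (l, s, j, d, n)
  "tbvj" → prefix "tbv" already present; 1 new (j)
Total nodes = 8 + 5 + 5 + 8 + 1 + 2 + 0 + 7 + 4 + 6 + 5 + 1 + 4 + 5 + 1 = 62

62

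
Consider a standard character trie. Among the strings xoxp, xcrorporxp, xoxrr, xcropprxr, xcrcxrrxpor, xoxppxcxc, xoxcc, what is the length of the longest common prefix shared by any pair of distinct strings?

The deepest shared node is where two words last agree before diverging.
e.g. "xcropprxr" and "xcrorporxp" share the prefix "xcro" of length 4; no pair shares a longer one.
Longest shared-prefix length: 4

4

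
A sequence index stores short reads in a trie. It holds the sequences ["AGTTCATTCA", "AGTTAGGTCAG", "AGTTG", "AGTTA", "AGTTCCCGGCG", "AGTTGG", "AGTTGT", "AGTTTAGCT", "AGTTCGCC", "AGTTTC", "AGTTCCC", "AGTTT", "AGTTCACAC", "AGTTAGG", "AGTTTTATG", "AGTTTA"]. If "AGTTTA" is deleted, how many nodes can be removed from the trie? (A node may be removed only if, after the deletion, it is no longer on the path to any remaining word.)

0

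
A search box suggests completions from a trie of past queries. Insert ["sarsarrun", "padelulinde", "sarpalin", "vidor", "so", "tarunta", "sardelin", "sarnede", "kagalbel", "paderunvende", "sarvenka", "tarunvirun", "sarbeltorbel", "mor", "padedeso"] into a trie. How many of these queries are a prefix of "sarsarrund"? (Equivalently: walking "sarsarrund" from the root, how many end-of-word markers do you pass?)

1

Walk "sarsarrund" from the root; an end-of-word marker is hit whenever a stored word is a prefix of "sarsarrund".
Prefixes of the query that are stored words: "sarsarrun"
Count: 1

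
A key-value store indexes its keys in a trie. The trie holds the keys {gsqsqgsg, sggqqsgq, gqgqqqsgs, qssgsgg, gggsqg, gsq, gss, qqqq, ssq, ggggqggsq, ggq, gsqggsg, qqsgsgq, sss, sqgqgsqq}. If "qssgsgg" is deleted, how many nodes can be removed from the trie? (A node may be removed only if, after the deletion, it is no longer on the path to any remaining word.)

6

A node on "qssgsgg"'s path can go only if nothing else ends at it or branches off below it.
The suffix "ssgsgg" (6 nodes) is used only by "qssgsgg"; the node for "q" still has the child "q", so pruning stops there.
Nodes removed: 6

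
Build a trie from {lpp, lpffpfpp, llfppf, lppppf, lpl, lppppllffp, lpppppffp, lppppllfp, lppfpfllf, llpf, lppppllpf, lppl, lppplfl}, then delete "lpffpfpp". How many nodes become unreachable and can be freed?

6

Walk "lpffpfpp" from the leaf back toward the root, removing each node that no remaining word uses.
The suffix "ffpfpp" (6 nodes) is used only by "lpffpfpp"; the node for "lp" still has the child "p", so pruning stops there.
Nodes removed: 6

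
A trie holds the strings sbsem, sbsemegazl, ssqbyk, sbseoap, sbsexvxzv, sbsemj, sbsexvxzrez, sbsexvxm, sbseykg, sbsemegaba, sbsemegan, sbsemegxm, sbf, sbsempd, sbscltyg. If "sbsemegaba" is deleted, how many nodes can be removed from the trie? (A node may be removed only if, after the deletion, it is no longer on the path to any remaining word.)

2

After clearing the end-marker at "sbsemegaba", prune upward until reaching a node still needed by another word.
The suffix "ba" (2 nodes) is used only by "sbsemegaba"; the node for "sbsemega" still has the child "z", so pruning stops there.
Nodes removed: 2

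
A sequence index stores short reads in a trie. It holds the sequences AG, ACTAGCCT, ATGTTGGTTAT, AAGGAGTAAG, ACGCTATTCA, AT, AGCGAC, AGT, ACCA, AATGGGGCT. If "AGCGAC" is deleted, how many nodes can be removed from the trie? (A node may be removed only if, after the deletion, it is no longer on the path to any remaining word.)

4

Walk "AGCGAC" from the leaf back toward the root, removing each node that no remaining word uses.
The suffix "CGAC" (4 nodes) is used only by "AGCGAC"; the node for "AG" still has the child "T", so pruning stops there.
Nodes removed: 4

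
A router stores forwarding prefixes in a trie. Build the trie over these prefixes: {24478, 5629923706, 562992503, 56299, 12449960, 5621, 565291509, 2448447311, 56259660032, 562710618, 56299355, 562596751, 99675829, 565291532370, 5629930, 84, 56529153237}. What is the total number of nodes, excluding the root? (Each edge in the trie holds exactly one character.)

77

Count nodes per top-level branch (shared prefixes stored once):
  '1'-branch (12449960): 8 nodes
  '2'-branch (24478, 2448447311): 12 nodes
  '5'-branch (5621, 56259660032, 562596751, 562710618, 56299, 5629923706, 562992503, 5629930, 56299355, 565291509, 56529153237, 565291532370): 47 nodes
  '8'-branch (84): 2 nodes
  '9'-branch (99675829): 8 nodes
Sum: 77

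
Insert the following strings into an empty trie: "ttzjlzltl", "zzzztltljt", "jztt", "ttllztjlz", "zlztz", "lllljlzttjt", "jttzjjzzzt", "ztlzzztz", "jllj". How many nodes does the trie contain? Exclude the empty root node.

Trace insertions, counting only characters that open a new branch:
  "ttzjlzltl" → 9 new (t, t, z, j, l, z, l, t, l)
  "zzzztltljt" → 10 new (z, z, z, z, t, l, t, l, j, t)
  "jztt" → 4 new (j, z, t, t)
  "ttllztjlz" → prefix "tt" already present; 7 new (l, l, z, t, j, l, z)
  "zlztz" → prefix "z" already present; 4 new (l, z, t, z)
  "lllljlzttjt" → 11 new (l, l, l, l, j, l, z, t, t, j, t)
  "jttzjjzzzt" → prefix "j" already present; 9 new (t, t, z, j, j, z, z, z, t)
  "ztlzzztz" → prefix "z" already present; 7 new (t, l, z, z, z, t, z)
  "jllj" → prefix "j" already present; 3 new (l, l, j)
Total nodes = 9 + 10 + 4 + 7 + 4 + 11 + 9 + 7 + 3 = 64

64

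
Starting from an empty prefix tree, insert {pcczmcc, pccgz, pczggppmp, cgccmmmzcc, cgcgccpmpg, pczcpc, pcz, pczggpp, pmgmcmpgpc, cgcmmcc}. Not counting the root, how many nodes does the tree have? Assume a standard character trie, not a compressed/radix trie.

49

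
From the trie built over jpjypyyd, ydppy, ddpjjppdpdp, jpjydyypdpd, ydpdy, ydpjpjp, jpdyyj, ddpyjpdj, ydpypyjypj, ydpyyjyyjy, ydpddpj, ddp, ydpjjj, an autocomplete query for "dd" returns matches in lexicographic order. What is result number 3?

ddpyjpdj

DFS of the "dd" subtree visits, in order: "ddp", "ddpjjppdpdp", "ddpyjpdj"
Position 3: ddpyjpdj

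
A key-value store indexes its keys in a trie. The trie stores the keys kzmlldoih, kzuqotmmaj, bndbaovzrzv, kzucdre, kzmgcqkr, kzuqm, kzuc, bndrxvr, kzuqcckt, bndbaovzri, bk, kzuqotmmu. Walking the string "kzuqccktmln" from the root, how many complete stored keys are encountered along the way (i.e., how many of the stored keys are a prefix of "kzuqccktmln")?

1

Walk "kzuqccktmln" from the root; an end-of-word marker is hit whenever a stored word is a prefix of "kzuqccktmln".
Prefixes of the query that are stored words: "kzuqcckt"
Count: 1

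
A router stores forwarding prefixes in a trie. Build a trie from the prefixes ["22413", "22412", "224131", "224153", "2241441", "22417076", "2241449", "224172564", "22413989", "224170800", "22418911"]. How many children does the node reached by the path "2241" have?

Walk "2241" from the root, arriving at one node.
Distinct next characters after "2241": 2, 3, 4, 5, 7, 8.
That node has 6 child edges.

6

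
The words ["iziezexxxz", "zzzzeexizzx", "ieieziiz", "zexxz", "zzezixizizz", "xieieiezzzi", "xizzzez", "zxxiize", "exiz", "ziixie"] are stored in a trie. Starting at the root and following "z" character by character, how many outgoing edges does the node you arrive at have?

4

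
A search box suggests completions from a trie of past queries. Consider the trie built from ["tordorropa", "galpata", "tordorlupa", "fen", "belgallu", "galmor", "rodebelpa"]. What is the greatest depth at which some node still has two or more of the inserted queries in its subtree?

6

The deepest shared node is where two words last agree before diverging.
"tordorlupa" and "tordorropa" agree on "tordor" (6 characters) before diverging; nothing deeper is shared.
Longest shared-prefix length: 6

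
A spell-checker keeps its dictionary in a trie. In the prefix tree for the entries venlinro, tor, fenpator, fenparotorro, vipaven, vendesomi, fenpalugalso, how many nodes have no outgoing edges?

A leaf is a node with no children — equivalently, the end of a word that is not a proper prefix of any other stored word.
Those words: "fenpalugalso", "fenparotorro", "fenpator", "tor", "vendesomi", "venlinro", "vipaven"
Leaf count: 7

7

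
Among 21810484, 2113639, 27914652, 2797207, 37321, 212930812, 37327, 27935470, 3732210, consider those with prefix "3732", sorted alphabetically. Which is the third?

37327

DFS of the "3732" subtree visits, in order: "37321", "3732210", "37327"
The 3rd is 37327.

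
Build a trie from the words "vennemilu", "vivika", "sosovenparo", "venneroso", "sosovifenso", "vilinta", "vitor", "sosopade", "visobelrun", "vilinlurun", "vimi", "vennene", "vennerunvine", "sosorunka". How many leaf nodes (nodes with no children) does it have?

14

A leaf is a node with no children — equivalently, the end of a word that is not a proper prefix of any other stored word.
Those words: "sosopade", "sosorunka", "sosovenparo", "sosovifenso", "vennemilu", "vennene", "venneroso", "vennerunvine", "vilinlurun", "vilinta", "vimi", "visobelrun", "vitor", "vivika"
Leaf count: 14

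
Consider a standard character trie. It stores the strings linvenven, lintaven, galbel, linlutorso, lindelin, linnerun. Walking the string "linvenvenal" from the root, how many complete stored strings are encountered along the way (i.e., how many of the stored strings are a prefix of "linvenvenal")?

1

Walk "linvenvenal" from the root; an end-of-word marker is hit whenever a stored word is a prefix of "linvenvenal".
Prefixes of the query that are stored words: "linvenven"
Count: 1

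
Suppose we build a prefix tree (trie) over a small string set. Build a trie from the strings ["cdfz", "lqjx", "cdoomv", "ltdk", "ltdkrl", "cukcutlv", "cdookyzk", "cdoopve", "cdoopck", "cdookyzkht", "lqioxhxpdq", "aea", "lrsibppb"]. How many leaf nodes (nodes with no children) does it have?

A leaf is a node with no children — equivalently, the end of a word that is not a proper prefix of any other stored word.
Those words: "aea", "cdfz", "cdookyzkht", "cdoomv", "cdoopck", "cdoopve", "cukcutlv", "lqioxhxpdq", "lqjx", "lrsibppb", "ltdkrl"
Leaf count: 11

11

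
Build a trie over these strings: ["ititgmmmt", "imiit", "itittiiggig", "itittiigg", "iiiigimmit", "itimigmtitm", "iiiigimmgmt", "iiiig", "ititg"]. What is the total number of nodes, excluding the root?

Count nodes per top-level branch (shared prefixes stored once):
  'i'-branch (iiiig, iiiigimmgmt, iiiigimmit, imiit, itimigmtitm, ititg, ititgmmmt, itittiigg, itittiiggig): 40 nodes
Sum: 40

40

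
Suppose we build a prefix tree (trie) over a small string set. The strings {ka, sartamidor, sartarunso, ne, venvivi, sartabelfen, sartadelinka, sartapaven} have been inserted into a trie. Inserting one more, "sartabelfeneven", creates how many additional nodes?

The longest prefix of "sartabelfeneven" already in the trie is "sartabelfen" (length 11).
New nodes needed: |"sartabelfeneven"| − 11 = 15 − 11 = 4.

4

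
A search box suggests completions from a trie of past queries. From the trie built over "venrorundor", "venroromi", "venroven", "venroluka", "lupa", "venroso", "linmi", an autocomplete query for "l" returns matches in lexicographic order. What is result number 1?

linmi

Words with prefix "l", in lexicographic order: "linmi", "lupa"
The 1st is linmi.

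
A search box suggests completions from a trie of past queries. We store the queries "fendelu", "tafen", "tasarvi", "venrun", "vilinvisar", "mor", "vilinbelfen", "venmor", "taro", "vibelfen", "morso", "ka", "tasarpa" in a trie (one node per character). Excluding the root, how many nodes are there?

58

Count nodes per top-level branch (shared prefixes stored once):
  'f'-branch (fendelu): 7 nodes
  'k'-branch (ka): 2 nodes
  'm'-branch (mor, morso): 5 nodes
  't'-branch (tafen, taro, tasarpa, tasarvi): 14 nodes
  'v'-branch (venmor, venrun, vibelfen, vilinbelfen, vilinvisar): 30 nodes
Sum: 58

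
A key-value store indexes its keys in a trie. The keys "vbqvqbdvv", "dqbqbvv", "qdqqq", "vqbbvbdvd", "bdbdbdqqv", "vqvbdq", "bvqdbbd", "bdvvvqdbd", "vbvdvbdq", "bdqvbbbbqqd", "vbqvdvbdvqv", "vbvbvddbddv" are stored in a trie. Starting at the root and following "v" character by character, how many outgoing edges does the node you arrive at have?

The children of the "v" node are the distinct next characters among strings starting with "v".
Distinct next characters after "v": b, q.
That node has 2 child edges.

2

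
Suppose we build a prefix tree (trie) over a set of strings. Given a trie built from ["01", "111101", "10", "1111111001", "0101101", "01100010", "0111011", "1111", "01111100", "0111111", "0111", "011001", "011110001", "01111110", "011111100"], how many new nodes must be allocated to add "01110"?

Every character of "01110" already lies on an existing path (it is a prefix of some stored word).
No new nodes are needed: 0.

0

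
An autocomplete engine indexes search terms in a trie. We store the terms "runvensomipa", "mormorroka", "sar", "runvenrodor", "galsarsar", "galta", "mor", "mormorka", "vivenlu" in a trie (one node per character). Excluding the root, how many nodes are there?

50

Trace insertions, counting only characters that open a new branch:
  "runvensomipa" → 12 new (r, u, n, v, e, n, s, o, m, i, p, a)
  "mormorroka" → 10 new (m, o, r, m, o, r, r, o, k, a)
  "sar" → 3 new (s, a, r)
  "runvenrodor" → prefix "runven" already present; 5 new (r, o, d, o, r)
  "galsarsar" → 9 new (g, a, l, s, a, r, s, a, r)
  "galta" → prefix "gal" already present; 2 new (t, a)
  "mor" → prefix "mor" already present; 0 new (none)
  "mormorka" → prefix "mormor" already present; 2 new (k, a)
  "vivenlu" → 7 new (v, i, v, e, n, l, u)
Total nodes = 12 + 10 + 3 + 5 + 9 + 2 + 0 + 2 + 7 = 50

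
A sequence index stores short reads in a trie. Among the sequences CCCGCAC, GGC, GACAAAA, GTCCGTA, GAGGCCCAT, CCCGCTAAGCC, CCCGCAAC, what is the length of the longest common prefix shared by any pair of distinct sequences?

6

The deepest shared node is where two words last agree before diverging.
"CCCGCAAC" and "CCCGCAC" agree on "CCCGCA" (6 characters) before diverging; nothing deeper is shared.
Longest shared-prefix length: 6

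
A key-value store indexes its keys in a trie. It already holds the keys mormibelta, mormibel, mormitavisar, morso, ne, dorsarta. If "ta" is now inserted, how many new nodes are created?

2

"ta" shares no prefix with any stored word, so all 2 characters open new nodes.
2 − 0 = 2 new nodes.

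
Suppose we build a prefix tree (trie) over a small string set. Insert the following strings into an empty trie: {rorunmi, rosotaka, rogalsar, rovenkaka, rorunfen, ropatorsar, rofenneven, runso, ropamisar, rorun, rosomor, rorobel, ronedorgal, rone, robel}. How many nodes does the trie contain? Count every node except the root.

72

Insert word by word; a character creates a node only if that edge doesn't already exist:
  "rorunmi" → 7 new (r, o, r, u, n, m, i)
  "rosotaka" → prefix "ro" already present; 6 new (s, o, t, a, k, a)
  "rogalsar" → prefix "ro" already present; 6 new (g, a, l, s, a, r)
  "rovenkaka" → prefix "ro" already present; 7 new (v, e, n, k, a, k, a)
  "rorunfen" → prefix "rorun" already present; 3 new (f, e, n)
  "ropatorsar" → prefix "ro" already present; 8 new (p, a, t, o, r, s, a, r)
  "rofenneven" → prefix "ro" already present; 8 new (f, e, n, n, e, v, e, n)
  "runso" → prefix "r" already present; 4 new (u, n, s, o)
  "ropamisar" → prefix "ropa" already present; 5 new (m, i, s, a, r)
  "rorun" → prefix "rorun" already present; 0 new (none)
  "rosomor" → prefix "roso" already present; 3 new (m, o, r)
  "rorobel" → prefix "ror" already present; 4 new (o, b, e, l)
  "ronedorgal" → prefix "ro" already present; 8 new (n, e, d, o, r, g, a, l)
  "rone" → prefix "rone" already present; 0 new (none)
  "robel" → prefix "ro" already present; 3 new (b, e, l)
Total nodes = 7 + 6 + 6 + 7 + 3 + 8 + 8 + 4 + 5 + 0 + 3 + 4 + 8 + 0 + 3 = 72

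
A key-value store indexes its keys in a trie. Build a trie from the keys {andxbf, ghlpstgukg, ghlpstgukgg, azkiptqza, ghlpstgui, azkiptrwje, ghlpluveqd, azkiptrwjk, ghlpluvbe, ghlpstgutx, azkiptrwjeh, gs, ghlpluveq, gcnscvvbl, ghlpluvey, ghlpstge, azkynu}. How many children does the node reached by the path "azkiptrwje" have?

Follow the path "azkiptrwje" to its node, then look at its outgoing edges.
Characters that immediately follow "azkiptrwje" among the stored strings: {h}.
That node has 1 child edge.

1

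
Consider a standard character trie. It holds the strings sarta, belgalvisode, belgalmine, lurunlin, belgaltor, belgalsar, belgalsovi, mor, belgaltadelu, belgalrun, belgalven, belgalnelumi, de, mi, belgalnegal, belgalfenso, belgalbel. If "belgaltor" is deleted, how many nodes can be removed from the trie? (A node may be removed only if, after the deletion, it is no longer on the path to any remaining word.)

2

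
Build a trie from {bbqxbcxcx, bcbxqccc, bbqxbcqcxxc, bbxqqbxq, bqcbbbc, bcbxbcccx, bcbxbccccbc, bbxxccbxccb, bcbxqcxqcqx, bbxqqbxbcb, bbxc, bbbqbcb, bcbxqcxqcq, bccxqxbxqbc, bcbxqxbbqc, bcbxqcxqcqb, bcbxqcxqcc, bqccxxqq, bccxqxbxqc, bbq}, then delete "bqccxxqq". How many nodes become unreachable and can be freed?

A node on "bqccxxqq"'s path can go only if nothing else ends at it or branches off below it.
The suffix "cxxqq" (5 nodes) is used only by "bqccxxqq"; the node for "bqc" still has the child "b", so pruning stops there.
Nodes removed: 5

5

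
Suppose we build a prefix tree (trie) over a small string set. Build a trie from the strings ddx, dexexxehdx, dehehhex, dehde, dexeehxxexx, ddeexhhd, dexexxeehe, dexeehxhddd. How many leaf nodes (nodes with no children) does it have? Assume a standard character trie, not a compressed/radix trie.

8

A leaf is a node with no children — equivalently, the end of a word that is not a proper prefix of any other stored word.
Those words: "ddeexhhd", "ddx", "dehde", "dehehhex", "dexeehxhddd", "dexeehxxexx", "dexexxeehe", "dexexxehdx"
Leaf count: 8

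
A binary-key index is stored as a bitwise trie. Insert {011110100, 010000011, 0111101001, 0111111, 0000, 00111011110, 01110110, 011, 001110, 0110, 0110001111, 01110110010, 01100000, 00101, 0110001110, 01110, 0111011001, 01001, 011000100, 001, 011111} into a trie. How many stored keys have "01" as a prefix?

Walk to "01"; the words in its subtree are exactly those with that prefix.
Words under "01": 010000011, 01001, 011, 0110, 01100000, 011000100, 0110001110, 0110001111, 01110, 01110110, 0111011001, 01110110010, 011110100, 0111101001, 011111, 0111111
Count: 16

16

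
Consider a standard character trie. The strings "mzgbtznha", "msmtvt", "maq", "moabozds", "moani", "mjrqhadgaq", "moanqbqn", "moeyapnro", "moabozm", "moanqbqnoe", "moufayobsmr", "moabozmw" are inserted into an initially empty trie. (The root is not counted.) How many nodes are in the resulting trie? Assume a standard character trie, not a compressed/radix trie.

58

Count nodes per top-level branch (shared prefixes stored once):
  'm'-branch (maq, mjrqhadgaq, moabozds, moabozm, moabozmw, moani, moanqbqn, moanqbqnoe, moeyapnro, moufayobsmr, msmtvt, mzgbtznha): 58 nodes
Sum: 58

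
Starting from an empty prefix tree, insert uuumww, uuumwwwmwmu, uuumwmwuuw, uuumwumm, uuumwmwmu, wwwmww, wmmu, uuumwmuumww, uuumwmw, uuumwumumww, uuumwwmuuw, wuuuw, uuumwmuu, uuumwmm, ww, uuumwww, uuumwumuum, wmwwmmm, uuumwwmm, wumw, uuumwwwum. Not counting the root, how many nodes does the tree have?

60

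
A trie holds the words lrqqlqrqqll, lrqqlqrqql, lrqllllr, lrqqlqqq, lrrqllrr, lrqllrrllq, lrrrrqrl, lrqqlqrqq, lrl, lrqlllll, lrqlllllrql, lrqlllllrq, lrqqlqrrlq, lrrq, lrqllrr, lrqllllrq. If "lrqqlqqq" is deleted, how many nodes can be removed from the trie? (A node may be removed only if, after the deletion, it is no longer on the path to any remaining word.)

2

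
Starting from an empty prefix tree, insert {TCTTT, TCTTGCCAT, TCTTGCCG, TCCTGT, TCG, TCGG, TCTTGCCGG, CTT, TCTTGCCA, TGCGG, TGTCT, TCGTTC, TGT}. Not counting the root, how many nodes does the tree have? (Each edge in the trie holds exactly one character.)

Trie structure (* marks end of a word):
(root)
├─ C
│  └─ T
│     └─ T *
└─ T
   ├─ C
   │  ├─ C
   │  │  └─ T
   │  │     └─ G
   │  │        └─ T *
   │  ├─ G *
   │  │  ├─ G *
   │  │  └─ T
   │  │     └─ T
   │  │        └─ C *
   │  └─ T
   │     └─ T
   │        ├─ G
   │        │  └─ C
   │        │     └─ C
   │        │        ├─ A *
   │        │        │  └─ T *
   │        │        └─ G *
   │        │           └─ G *
   │        └─ T *
   └─ G
      ├─ C
      │  └─ G
      │     └─ G *
      └─ T *
         └─ C
            └─ T *
Counting every labelled node above: 31.

31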